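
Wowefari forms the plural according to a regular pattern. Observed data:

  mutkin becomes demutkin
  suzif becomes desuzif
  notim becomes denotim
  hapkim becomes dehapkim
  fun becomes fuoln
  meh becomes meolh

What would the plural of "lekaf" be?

delekaf

mutkin and fun both end in -n yet inflect differently (demutkin, fuoln), so the final letter is not what conditions the rule; the number of vowels is.
"lekaf" has 2 vowels. The stems with 2 vowels (notim → denotim, hapkim → dehapkim, suzif → desuzif) add the prefix de-.
The other pattern: stems with 1 vowel insert -ol- after the first vowel.
So lekaf → delekaf.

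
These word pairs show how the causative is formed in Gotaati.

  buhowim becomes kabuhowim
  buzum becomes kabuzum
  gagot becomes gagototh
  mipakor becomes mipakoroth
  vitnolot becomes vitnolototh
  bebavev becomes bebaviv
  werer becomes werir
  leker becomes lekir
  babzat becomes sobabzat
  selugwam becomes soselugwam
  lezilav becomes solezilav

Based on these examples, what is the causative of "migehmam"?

mipakor and werer both end in -r yet inflect differently (mipakoroth, werir), so the final letter is not what conditions the rule; the last vowel is.
"migehmam" has last vowel 'a'. The stems whose last vowel is 'a' (babzat → sobabzat, selugwam → soselugwam, lezilav → solezilav) add the prefix so-.
The other patterns: stems whose last vowel is 'i' or 'u' add the prefix ka-; stems whose last vowel is 'o' add -oth; stems whose last vowel is 'e' change the last vowel to 'i'.
So migehmam → somigehmam.

somigehmam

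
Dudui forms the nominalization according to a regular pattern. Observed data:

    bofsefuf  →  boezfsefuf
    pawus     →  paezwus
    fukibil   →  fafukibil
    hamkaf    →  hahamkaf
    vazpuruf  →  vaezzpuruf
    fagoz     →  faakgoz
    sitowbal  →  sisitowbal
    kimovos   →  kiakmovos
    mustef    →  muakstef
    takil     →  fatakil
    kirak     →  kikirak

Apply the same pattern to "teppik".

"teppik" has last vowel 'i'. The stems whose last vowel is 'i' (takil → fatakil, fukibil → fafukibil) add the prefix fa-.
The other patterns: stems whose last vowel is 'e' or 'o' insert -ak- after the first vowel; stems whose last vowel is 'a' repeat the first consonant+vowel as a prefix; stems whose last vowel is 'u' insert -ez- after the first vowel.
So teppik → fateppik.

fateppik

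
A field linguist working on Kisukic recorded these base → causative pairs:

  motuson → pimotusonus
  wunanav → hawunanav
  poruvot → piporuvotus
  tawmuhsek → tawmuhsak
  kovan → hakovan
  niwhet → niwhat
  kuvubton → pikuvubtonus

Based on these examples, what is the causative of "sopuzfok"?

niwhet and poruvot both end in -t yet inflect differently (niwhat, piporuvotus), so the final letter is not what conditions the rule; the last vowel is.
"sopuzfok" has last vowel 'o'. The stems whose last vowel is 'o' (kuvubton → pikuvubtonus, poruvot → piporuvotus, motuson → pimotusonus) add pi- … -us around the stem.
So sopuzfok → pisopuzfokus.

pisopuzfokus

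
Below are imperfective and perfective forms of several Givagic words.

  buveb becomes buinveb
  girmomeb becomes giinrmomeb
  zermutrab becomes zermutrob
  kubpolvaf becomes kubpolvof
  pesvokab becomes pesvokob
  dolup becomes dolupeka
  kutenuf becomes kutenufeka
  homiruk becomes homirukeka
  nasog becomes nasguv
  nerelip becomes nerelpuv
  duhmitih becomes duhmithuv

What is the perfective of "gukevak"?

buveb and zermutrab both end in -b yet inflect differently (buinveb, zermutrob), so the final letter is not what conditions the rule; the last vowel is.
"gukevak" has last vowel 'a'. The stems whose last vowel is 'a' (zermutrab → zermutrob, kubpolvaf → kubpolvof, pesvokab → pesvokob) change the last vowel to 'o'.
The other patterns: stems whose last vowel is 'e' insert -in- after the first vowel; stems whose last vowel is 'u' add -eka; stems whose last vowel is 'i' or 'o' delete the last vowel and add -uv.
So gukevak → gukevok.

gukevok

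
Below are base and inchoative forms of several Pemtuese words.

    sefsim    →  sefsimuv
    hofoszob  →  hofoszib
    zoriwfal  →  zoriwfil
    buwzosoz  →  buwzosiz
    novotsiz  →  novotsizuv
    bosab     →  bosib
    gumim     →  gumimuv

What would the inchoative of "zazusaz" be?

zazusiz

"zazusaz" has last vowel 'a'. The stems whose last vowel is 'a' (bosab → bosib, zoriwfal → zoriwfil) change the last vowel to 'i'.
The other pattern: stems whose last vowel is 'i' add -uv.
So zazusaz → zazusiz.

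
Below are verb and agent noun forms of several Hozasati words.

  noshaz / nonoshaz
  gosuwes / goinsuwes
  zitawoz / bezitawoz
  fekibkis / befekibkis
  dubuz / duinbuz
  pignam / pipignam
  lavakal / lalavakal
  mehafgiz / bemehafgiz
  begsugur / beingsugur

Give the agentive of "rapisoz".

berapisoz

"rapisoz" has last vowel 'o'. The one such stem in the data (zitawoz → bezitawoz) adds the prefix be-, so the same rule applies.
The other patterns: stems whose last vowel is 'a' repeat the first consonant+vowel as a prefix; stems whose last vowel is 'e' or 'u' insert -in- after the first vowel.
So rapisoz → berapisoz.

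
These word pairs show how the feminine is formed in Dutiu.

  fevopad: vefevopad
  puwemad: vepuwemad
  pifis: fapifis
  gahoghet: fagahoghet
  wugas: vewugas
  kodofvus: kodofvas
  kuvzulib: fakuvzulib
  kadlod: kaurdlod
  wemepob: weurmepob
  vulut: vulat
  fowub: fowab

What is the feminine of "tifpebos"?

tiurfpebos

fowub and wemepob both end in -b yet inflect differently (fowab, weurmepob), so the final letter is not what conditions the rule; the last vowel is.
"tifpebos" has last vowel 'o'. The stems whose last vowel is 'o' (kadlod → kaurdlod, wemepob → weurmepob) insert -ur- after the first vowel.
So tifpebos → tiurfpebos.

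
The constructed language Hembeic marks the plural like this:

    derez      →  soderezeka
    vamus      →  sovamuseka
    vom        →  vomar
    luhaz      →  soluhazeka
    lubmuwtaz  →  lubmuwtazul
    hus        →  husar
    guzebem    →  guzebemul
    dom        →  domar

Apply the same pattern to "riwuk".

"riwuk" has 2 vowels. The stems with 2 vowels (derez → soderezeka, luhaz → soluhazeka, vamus → sovamuseka) add so- … -eka around the stem.
The other patterns: stems with 1 vowel add -ar; stems with 3 vowels add -ul.
So riwuk → soriwukeka.

soriwukeka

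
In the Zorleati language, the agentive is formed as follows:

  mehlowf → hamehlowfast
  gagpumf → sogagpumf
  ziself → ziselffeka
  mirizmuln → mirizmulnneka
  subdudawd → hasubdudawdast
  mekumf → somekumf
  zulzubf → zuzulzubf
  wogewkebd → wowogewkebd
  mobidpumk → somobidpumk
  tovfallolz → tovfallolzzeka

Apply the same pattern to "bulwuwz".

zulzubf and ziself both end in -f yet inflect differently (zuzulzubf, ziselffeka), so the final letter is not what conditions the rule; the second-to-last letter is.
"bulwuwz" has second-to-last letter 'w'. The stems whose second-to-last letter is 'w' (subdudawd → hasubdudawdast, mehlowf → hamehlowfast) add ha- … -ast around the stem.
The other patterns: stems whose second-to-last letter is 'b' repeat the first consonant+vowel as a prefix; stems whose second-to-last letter is 'l' double the final consonant and add -eka; stems whose second-to-last letter is 'm' add the prefix so-.
So bulwuwz → habulwuwzast.

habulwuwzast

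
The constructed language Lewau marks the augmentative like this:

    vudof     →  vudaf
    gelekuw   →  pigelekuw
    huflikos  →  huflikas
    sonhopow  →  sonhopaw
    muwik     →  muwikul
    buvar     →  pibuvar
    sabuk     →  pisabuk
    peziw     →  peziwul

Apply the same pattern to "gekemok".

gekemak

"gekemok" has last vowel 'o'. The stems whose last vowel is 'o' (huflikos → huflikas, sonhopow → sonhopaw, vudof → vudaf) change the last vowel to 'a'.
So gekemok → gekemak.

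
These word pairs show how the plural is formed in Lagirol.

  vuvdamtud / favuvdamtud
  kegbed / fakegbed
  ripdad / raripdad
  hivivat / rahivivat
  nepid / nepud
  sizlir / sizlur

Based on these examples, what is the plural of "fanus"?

vuvdamtud and ripdad both end in -d yet inflect differently (favuvdamtud, raripdad), so the final letter is not what conditions the rule; the last vowel is.
"fanus" has last vowel 'u'. The one such stem in the data (vuvdamtud → favuvdamtud) adds the prefix fa-, so the same rule applies.
So fanus → fafanus.

fafanus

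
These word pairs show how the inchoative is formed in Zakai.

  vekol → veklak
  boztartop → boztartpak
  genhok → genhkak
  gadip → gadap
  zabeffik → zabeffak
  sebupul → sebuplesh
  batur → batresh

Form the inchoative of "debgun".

debgnesh

boztartop and gadip both end in -p yet inflect differently (boztartpak, gadap), so the final letter is not what conditions the rule; the last vowel is.
"debgun" has last vowel 'u'. The stems whose last vowel is 'u' (sebupul → sebuplesh, batur → batresh) delete the last vowel and add -esh.
The other patterns: stems whose last vowel is 'o' delete the last vowel and add -ak; stems whose last vowel is 'i' change the last vowel to 'a'.
So debgun → debgnesh.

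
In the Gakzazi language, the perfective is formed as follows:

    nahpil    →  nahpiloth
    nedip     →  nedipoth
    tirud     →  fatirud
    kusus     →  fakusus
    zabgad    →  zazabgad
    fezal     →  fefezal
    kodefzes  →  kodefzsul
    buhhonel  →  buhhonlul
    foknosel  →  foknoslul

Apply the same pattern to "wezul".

fawezul

tirud and zabgad both end in -d yet inflect differently (fatirud, zazabgad), so the final letter is not what conditions the rule; the last vowel is.
"wezul" has last vowel 'u'. The stems whose last vowel is 'u' (tirud → fatirud, kusus → fakusus) add the prefix fa-.
So wezul → fawezul.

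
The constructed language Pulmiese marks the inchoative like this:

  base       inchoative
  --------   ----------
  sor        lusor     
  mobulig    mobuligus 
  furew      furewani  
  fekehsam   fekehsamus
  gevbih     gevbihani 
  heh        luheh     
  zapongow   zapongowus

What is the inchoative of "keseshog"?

keseshogus

heh and gevbih both end in -h yet inflect differently (luheh, gevbihani), so the final letter is not what conditions the rule; the number of vowels is.
"keseshog" has 3 vowels. The stems with 3 vowels (zapongow → zapongowus, mobulig → mobuligus, fekehsam → fekehsamus) add -us.
The other patterns: stems with 1 vowel add the prefix lu-; stems with 2 vowels add -ani.
So keseshog → keseshogus.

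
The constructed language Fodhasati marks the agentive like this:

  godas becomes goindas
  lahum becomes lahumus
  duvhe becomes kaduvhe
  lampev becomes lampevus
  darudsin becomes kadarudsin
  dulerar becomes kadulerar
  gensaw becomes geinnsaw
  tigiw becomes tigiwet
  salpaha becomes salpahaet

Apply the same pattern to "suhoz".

gensaw and tigiw both end in -w yet inflect differently (geinnsaw, tigiwet), so the final letter is not what conditions the rule; the first letter is.
"suhoz" begins with s-. The one such stem in the data (salpaha → salpahaet) adds -et, so the same rule applies.
The other patterns: stems beginning with d- add the prefix ka-; stems beginning with g- insert -in- after the first vowel; stems beginning with l- add -us.
So suhoz → suhozet.

suhozet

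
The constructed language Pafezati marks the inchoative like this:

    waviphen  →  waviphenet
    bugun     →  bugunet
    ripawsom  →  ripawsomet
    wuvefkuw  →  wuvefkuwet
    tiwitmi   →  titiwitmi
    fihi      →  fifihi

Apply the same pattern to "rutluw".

tiwitmi and wuvefkuw both have 3 vowels yet inflect differently (titiwitmi, wuvefkuwet), so the number of vowels is not what conditions the rule; whether the stem ends in a vowel or a consonant is.
"rutluw" ends in a consonant. The stems ending in a consonant (wuvefkuw → wuvefkuwet, bugun → bugunet, ripawsom → ripawsomet) add -et.
The other pattern: stems ending in a vowel repeat the first consonant+vowel as a prefix.
So rutluw → rutluwet.

rutluwet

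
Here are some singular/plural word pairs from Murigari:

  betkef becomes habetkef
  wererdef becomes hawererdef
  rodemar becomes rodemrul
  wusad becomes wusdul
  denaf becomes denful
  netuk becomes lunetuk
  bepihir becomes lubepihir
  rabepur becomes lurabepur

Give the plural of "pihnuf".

lupihnuf

betkef and denaf both end in -f yet inflect differently (habetkef, denful), so the final letter is not what conditions the rule; the last vowel is.
"pihnuf" has last vowel 'u'. The stems whose last vowel is 'u' (netuk → lunetuk, rabepur → lurabepur) add the prefix lu-.
The other patterns: stems whose last vowel is 'e' add the prefix ha-; stems whose last vowel is 'a' delete the last vowel and add -ul.
So pihnuf → lupihnuf.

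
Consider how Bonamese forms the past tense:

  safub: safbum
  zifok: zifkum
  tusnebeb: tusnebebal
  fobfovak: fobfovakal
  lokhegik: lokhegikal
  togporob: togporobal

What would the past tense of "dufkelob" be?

dufkelobal

safub and tusnebeb both end in -b yet inflect differently (safbum, tusnebebal), so the final letter is not what conditions the rule; the number of vowels is.
"dufkelob" has 3 vowels. The stems with 3 vowels (tusnebeb → tusnebebal, fobfovak → fobfovakal, lokhegik → lokhegikal) add -al.
The other pattern: stems with 2 vowels delete the last vowel and add -um.
So dufkelob → dufkelobal.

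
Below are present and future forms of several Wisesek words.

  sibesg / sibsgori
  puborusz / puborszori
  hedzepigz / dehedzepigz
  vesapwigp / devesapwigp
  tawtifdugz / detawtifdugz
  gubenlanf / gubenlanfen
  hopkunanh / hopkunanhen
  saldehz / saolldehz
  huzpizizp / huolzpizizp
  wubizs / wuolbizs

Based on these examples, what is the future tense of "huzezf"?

huolzezf

"huzezf" has second-to-last letter 'z'. The stems whose second-to-last letter is 'z' (huzpizizp → huolzpizizp, wubizs → wuolbizs) insert -ol- after the first vowel.
So huzezf → huolzezf.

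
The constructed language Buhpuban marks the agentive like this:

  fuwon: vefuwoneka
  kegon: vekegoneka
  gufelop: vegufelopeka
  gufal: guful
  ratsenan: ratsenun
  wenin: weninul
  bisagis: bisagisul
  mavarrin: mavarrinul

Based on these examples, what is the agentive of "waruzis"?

fuwon and ratsenan both end in -n yet inflect differently (vefuwoneka, ratsenun), so the final letter is not what conditions the rule; the last vowel is.
"waruzis" has last vowel 'i'. The stems whose last vowel is 'i' (wenin → weninul, bisagis → bisagisul, mavarrin → mavarrinul) add -ul.
So waruzis → waruzisul.

waruzisul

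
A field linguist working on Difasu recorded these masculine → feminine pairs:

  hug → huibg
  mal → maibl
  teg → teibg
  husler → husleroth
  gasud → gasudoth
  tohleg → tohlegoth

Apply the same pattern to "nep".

hug and tohleg both end in -g yet inflect differently (huibg, tohlegoth), so the final letter is not what conditions the rule; the number of vowels is.
"nep" has 1 vowel. The stems with 1 vowel (hug → huibg, mal → maibl, teg → teibg) insert -ib- after the first vowel.
So nep → neibp.

neibp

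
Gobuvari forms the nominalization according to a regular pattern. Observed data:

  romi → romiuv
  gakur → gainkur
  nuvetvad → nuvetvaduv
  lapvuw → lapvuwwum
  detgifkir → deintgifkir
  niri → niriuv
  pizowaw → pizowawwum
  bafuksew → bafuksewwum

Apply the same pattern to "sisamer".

"sisamer" ends in -r. The stems ending in -r (gakur → gainkur, detgifkir → deintgifkir) insert -in- after the first vowel.
The other patterns: stems ending in -w double the final consonant and add -um; stems ending in -d or -i add -uv.
So sisamer → siinsamer.

siinsamer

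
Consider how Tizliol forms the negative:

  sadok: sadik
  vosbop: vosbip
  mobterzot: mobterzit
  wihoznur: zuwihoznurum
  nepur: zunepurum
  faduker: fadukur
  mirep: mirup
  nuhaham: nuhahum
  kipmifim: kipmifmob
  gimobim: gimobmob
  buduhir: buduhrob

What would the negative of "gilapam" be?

gilapum

"gilapam" has last vowel 'a'. The one such stem in the data (nuhaham → nuhahum) changes the last vowel to 'u' (as do faduker, mirep), so the same rule applies.
The other patterns: stems whose last vowel is 'o' change the last vowel to 'i'; stems whose last vowel is 'u' add zu- … -um around the stem; stems whose last vowel is 'i' delete the last vowel and add -ob.
So gilapam → gilapum.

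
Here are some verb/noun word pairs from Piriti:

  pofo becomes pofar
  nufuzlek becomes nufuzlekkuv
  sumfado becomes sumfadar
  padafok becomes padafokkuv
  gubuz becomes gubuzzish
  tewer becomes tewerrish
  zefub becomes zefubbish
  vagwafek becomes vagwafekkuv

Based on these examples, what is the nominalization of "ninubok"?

pofo and padafok both have last vowel 'o' yet inflect differently (pofar, padafokkuv), so the last vowel is not what conditions the rule; the final letter is.
"ninubok" ends in -k. The stems ending in -k (vagwafek → vagwafekkuv, nufuzlek → nufuzlekkuv, padafok → padafokkuv) double the final consonant and add -uv.
So ninubok → ninubokkuv.

ninubokkuv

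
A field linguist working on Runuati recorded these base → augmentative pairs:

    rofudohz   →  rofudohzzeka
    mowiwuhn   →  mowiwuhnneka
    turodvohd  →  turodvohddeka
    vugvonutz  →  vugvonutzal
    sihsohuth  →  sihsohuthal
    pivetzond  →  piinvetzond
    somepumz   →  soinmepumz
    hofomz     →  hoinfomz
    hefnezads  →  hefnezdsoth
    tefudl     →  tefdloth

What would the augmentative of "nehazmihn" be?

nehazmihnneka

rofudohz and vugvonutz both end in -z yet inflect differently (rofudohzzeka, vugvonutzal), so the final letter is not what conditions the rule; the second-to-last letter is.
"nehazmihn" has second-to-last letter 'h'. The stems whose second-to-last letter is 'h' (rofudohz → rofudohzzeka, mowiwuhn → mowiwuhnneka, turodvohd → turodvohddeka) double the final consonant and add -eka.
The other patterns: stems whose second-to-last letter is 't' add -al; stems whose second-to-last letter is 'm' or 'n' insert -in- after the first vowel; stems whose second-to-last letter is 'd' delete the last vowel and add -oth.
So nehazmihn → nehazmihnneka.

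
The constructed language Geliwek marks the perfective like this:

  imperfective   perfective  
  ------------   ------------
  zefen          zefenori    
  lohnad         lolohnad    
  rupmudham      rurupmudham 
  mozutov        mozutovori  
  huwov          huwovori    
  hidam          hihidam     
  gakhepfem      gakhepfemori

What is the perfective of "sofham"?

sosofham

hidam and gakhepfem both end in -m yet inflect differently (hihidam, gakhepfemori), so the final letter is not what conditions the rule; the last vowel is.
"sofham" has last vowel 'a'. The stems whose last vowel is 'a' (hidam → hihidam, rupmudham → rurupmudham, lohnad → lolohnad) repeat the first consonant+vowel as a prefix.
So sofham → sosofham.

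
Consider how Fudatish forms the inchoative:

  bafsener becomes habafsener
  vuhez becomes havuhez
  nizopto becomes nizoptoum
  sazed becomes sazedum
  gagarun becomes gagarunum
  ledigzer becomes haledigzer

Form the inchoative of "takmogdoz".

vuhez and sazed both have last vowel 'e' yet inflect differently (havuhez, sazedum), so the last vowel is not what conditions the rule; the final letter is.
"takmogdoz" ends in -z. The one such stem in the data (vuhez → havuhez) adds the prefix ha-, so the same rule applies.
So takmogdoz → hatakmogdoz.

hatakmogdoz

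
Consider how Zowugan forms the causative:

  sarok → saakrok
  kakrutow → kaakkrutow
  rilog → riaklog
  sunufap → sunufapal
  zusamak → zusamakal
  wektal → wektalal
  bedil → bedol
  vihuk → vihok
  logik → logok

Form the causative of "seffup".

seffop

sarok and zusamak both end in -k yet inflect differently (saakrok, zusamakal), so the final letter is not what conditions the rule; the last vowel is.
"seffup" has last vowel 'u'. The one such stem in the data (vihuk → vihok) changes the last vowel to 'o' (as do bedil, logik), so the same rule applies.
So seffup → seffop.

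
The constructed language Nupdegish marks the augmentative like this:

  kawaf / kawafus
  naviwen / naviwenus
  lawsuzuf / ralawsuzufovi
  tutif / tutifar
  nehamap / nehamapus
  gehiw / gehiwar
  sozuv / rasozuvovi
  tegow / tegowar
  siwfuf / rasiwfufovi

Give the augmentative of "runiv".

runivar

lawsuzuf and tutif both end in -f yet inflect differently (ralawsuzufovi, tutifar), so the final letter is not what conditions the rule; the last vowel is.
"runiv" has last vowel 'i'. The stems whose last vowel is 'i' (tutif → tutifar, gehiw → gehiwar) add -ar.
The other patterns: stems whose last vowel is 'u' add ra- … -ovi around the stem; stems whose last vowel is 'a' or 'e' add -us.
So runiv → runivar.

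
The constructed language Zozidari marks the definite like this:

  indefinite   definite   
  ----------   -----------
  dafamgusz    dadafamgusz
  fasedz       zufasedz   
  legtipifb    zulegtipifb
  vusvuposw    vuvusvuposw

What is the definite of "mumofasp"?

"mumofasp" has second-to-last letter 's'. The stems whose second-to-last letter is 's' (vusvuposw → vuvusvuposw, dafamgusz → dadafamgusz) repeat the first consonant+vowel as a prefix.
So mumofasp → mumumofasp.

mumumofasp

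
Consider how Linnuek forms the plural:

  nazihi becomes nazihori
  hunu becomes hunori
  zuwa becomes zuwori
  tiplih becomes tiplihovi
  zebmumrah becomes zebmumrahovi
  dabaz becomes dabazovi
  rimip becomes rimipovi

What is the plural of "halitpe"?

halitpori

"halitpe" ends in a vowel. The stems ending in a vowel (nazihi → nazihori, hunu → hunori, zuwa → zuwori) drop the final letter and add -ori.
So halitpe → halitpori.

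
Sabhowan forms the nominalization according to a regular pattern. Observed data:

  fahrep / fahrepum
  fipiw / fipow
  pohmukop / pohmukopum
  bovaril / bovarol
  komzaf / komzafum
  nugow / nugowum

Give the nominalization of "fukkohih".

fipiw and nugow both end in -w yet inflect differently (fipow, nugowum), so the final letter is not what conditions the rule; the last vowel is.
"fukkohih" has last vowel 'i'. The stems whose last vowel is 'i' (fipiw → fipow, bovaril → bovarol) change the last vowel to 'o'.
The other pattern: stems whose last vowel is 'a', 'e' or 'o' add -um.
So fukkohih → fukkohoh.

fukkohoh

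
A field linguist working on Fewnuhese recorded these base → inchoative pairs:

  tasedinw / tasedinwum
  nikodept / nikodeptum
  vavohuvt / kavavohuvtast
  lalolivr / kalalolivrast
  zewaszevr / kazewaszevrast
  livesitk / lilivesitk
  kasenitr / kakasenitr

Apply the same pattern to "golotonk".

golotonkum

"golotonk" has second-to-last letter 'n'. The one such stem in the data (tasedinw → tasedinwum) adds -um, so the same rule applies.
The other patterns: stems whose second-to-last letter is 'v' add ka- … -ast around the stem; stems whose second-to-last letter is 't' repeat the first consonant+vowel as a prefix.
So golotonk → golotonkum.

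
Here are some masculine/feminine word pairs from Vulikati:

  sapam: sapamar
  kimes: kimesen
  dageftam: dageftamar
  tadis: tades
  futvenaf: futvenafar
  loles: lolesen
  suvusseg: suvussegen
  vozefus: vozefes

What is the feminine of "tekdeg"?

kimes and tadis both end in -s yet inflect differently (kimesen, tades), so the final letter is not what conditions the rule; the last vowel is.
"tekdeg" has last vowel 'e'. The stems whose last vowel is 'e' (kimes → kimesen, loles → lolesen, suvusseg → suvussegen) add -en.
So tekdeg → tekdegen.

tekdegen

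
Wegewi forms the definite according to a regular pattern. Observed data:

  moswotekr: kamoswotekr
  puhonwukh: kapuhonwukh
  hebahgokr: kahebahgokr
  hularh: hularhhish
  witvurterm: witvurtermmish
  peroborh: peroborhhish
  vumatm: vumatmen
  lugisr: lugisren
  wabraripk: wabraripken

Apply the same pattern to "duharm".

puhonwukh and hularh both end in -h yet inflect differently (kapuhonwukh, hularhhish), so the final letter is not what conditions the rule; the second-to-last letter is.
"duharm" has second-to-last letter 'r'. The stems whose second-to-last letter is 'r' (hularh → hularhhish, witvurterm → witvurtermmish, peroborh → peroborhhish) double the final consonant and add -ish.
The other patterns: stems whose second-to-last letter is 'k' add the prefix ka-; stems whose second-to-last letter is 'p', 's' or 't' add -en.
So duharm → duharmmish.

duharmmish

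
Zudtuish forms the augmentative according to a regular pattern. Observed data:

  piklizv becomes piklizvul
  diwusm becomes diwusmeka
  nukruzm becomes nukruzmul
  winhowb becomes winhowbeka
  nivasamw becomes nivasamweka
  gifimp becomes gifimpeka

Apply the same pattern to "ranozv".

ranozvul

nukruzm and diwusm both end in -m yet inflect differently (nukruzmul, diwusmeka), so the final letter is not what conditions the rule; the second-to-last letter is.
"ranozv" has second-to-last letter 'z'. The stems whose second-to-last letter is 'z' (piklizv → piklizvul, nukruzm → nukruzmul) add -ul.
The other pattern: stems whose second-to-last letter is 'm', 's' or 'w' add -eka.
So ranozv → ranozvul.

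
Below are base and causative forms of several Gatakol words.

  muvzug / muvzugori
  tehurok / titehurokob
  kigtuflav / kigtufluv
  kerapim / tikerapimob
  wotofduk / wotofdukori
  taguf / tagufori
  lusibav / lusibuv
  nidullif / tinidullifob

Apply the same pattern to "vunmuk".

"vunmuk" has last vowel 'u'. The stems whose last vowel is 'u' (taguf → tagufori, muvzug → muvzugori, wotofduk → wotofdukori) add -ori.
The other patterns: stems whose last vowel is 'a' change the last vowel to 'u'; stems whose last vowel is 'i' or 'o' add ti- … -ob around the stem.
So vunmuk → vunmukori.

vunmukori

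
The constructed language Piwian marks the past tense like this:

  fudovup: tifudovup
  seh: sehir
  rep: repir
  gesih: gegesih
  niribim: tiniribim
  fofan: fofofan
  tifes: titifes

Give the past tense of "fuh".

seh and gesih both end in -h yet inflect differently (sehir, gegesih), so the final letter is not what conditions the rule; the number of vowels is.
"fuh" has 1 vowel. The stems with 1 vowel (seh → sehir, rep → repir) add -ir.
The other patterns: stems with 2 vowels repeat the first consonant+vowel as a prefix; stems with 3 vowels add the prefix ti-.
So fuh → fuhir.

fuhir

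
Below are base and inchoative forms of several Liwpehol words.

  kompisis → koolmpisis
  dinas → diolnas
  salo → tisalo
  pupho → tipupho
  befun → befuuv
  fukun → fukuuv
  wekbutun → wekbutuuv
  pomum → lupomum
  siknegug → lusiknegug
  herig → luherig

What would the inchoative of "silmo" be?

tisilmo

befun and pomum both have last vowel 'u' yet inflect differently (befuuv, lupomum), so the last vowel is not what conditions the rule; the final letter is.
"silmo" ends in -o. The stems ending in -o (salo → tisalo, pupho → tipupho) add the prefix ti-.
The other patterns: stems ending in -s insert -ol- after the first vowel; stems ending in -n drop the final letter and add -uv; stems ending in -g or -m add the prefix lu-.
So silmo → tisilmo.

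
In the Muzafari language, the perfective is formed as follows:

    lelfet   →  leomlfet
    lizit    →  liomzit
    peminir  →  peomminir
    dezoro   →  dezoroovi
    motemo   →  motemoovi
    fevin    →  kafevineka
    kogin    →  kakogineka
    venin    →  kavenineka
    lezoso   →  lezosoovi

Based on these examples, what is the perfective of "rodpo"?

venin and peminir both have last vowel 'i' yet inflect differently (kavenineka, peomminir), so the last vowel is not what conditions the rule; the final letter is.
"rodpo" ends in -o. The stems ending in -o (lezoso → lezosoovi, dezoro → dezoroovi, motemo → motemoovi) add -ovi.
The other patterns: stems ending in -n add ka- … -eka around the stem; stems ending in -r or -t insert -om- after the first vowel.
So rodpo → rodpoovi.

rodpoovi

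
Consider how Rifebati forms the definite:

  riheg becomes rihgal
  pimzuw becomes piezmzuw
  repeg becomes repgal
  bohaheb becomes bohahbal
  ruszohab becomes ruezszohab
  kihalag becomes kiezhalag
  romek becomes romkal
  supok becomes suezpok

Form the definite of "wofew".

wofwal

romek and supok both end in -k yet inflect differently (romkal, suezpok), so the final letter is not what conditions the rule; the last vowel is.
"wofew" has last vowel 'e'. The stems whose last vowel is 'e' (riheg → rihgal, repeg → repgal, romek → romkal) delete the last vowel and add -al.
The other pattern: stems whose last vowel is 'a', 'o' or 'u' insert -ez- after the first vowel.
So wofew → wofwal.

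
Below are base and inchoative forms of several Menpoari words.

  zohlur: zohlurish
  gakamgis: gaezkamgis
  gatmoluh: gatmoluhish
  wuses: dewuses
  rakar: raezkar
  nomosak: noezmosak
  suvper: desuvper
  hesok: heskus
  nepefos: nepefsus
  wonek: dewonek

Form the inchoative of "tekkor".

tekkrus

"tekkor" has last vowel 'o'. The stems whose last vowel is 'o' (hesok → heskus, nepefos → nepefsus) delete the last vowel and add -us.
The other patterns: stems whose last vowel is 'u' add -ish; stems whose last vowel is 'a' or 'i' insert -ez- after the first vowel; stems whose last vowel is 'e' add the prefix de-.
So tekkor → tekkrus.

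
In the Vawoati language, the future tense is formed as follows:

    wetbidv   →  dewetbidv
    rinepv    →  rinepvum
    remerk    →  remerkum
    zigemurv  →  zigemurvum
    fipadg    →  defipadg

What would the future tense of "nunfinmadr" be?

wetbidv and zigemurv both end in -v yet inflect differently (dewetbidv, zigemurvum), so the final letter is not what conditions the rule; the second-to-last letter is.
"nunfinmadr" has second-to-last letter 'd'. The stems whose second-to-last letter is 'd' (wetbidv → dewetbidv, fipadg → defipadg) add the prefix de-.
So nunfinmadr → denunfinmadr.

denunfinmadr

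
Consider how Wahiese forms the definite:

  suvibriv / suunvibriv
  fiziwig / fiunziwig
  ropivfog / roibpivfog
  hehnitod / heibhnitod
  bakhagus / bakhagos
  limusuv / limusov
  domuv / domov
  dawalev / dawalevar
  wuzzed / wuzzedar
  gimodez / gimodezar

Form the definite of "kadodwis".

kaundodwis

fiziwig and ropivfog both end in -g yet inflect differently (fiunziwig, roibpivfog), so the final letter is not what conditions the rule; the last vowel is.
"kadodwis" has last vowel 'i'. The stems whose last vowel is 'i' (suvibriv → suunvibriv, fiziwig → fiunziwig) insert -un- after the first vowel.
So kadodwis → kaundodwis.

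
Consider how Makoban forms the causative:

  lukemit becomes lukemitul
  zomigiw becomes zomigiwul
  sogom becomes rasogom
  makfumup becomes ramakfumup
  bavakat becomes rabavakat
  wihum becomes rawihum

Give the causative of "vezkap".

ravezkap

lukemit and bavakat both end in -t yet inflect differently (lukemitul, rabavakat), so the final letter is not what conditions the rule; the last vowel is.
"vezkap" has last vowel 'a'. The one such stem in the data (bavakat → rabavakat) adds the prefix ra-, so the same rule applies.
The other pattern: stems whose last vowel is 'i' add -ul.
So vezkap → ravezkap.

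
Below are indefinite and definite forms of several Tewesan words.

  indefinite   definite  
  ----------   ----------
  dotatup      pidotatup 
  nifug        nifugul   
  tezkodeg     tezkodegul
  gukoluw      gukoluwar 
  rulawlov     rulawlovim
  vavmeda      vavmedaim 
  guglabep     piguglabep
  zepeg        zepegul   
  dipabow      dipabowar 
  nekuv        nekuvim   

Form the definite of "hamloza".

hamlozaim

guglabep and zepeg both have last vowel 'e' yet inflect differently (piguglabep, zepegul), so the last vowel is not what conditions the rule; the final letter is.
"hamloza" ends in -a. The one such stem in the data (vavmeda → vavmedaim) adds -im, so the same rule applies.
So hamloza → hamlozaim.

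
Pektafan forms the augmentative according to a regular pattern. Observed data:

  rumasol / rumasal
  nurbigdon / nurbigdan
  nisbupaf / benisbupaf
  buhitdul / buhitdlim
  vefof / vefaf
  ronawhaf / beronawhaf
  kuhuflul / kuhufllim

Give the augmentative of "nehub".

buhitdul and rumasol both end in -l yet inflect differently (buhitdlim, rumasal), so the final letter is not what conditions the rule; the last vowel is.
"nehub" has last vowel 'u'. The stems whose last vowel is 'u' (buhitdul → buhitdlim, kuhuflul → kuhufllim) delete the last vowel and add -im.
So nehub → nehbim.

nehbim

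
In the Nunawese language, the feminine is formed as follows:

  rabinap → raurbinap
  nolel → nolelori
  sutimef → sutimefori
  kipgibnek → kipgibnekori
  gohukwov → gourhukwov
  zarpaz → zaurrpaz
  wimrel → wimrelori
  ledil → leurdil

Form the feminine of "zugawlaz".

"zugawlaz" has last vowel 'a'. The stems whose last vowel is 'a' (zarpaz → zaurrpaz, rabinap → raurbinap) insert -ur- after the first vowel.
The other pattern: stems whose last vowel is 'e' add -ori.
So zugawlaz → zuurgawlaz.

zuurgawlaz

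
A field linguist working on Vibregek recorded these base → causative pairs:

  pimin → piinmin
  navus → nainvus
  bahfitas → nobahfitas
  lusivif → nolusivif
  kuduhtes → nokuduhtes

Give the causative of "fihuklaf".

navus and bahfitas both end in -s yet inflect differently (nainvus, nobahfitas), so the final letter is not what conditions the rule; the number of vowels is.
"fihuklaf" has 3 vowels. The stems with 3 vowels (bahfitas → nobahfitas, lusivif → nolusivif, kuduhtes → nokuduhtes) add the prefix no-.
So fihuklaf → nofihuklaf.

nofihuklaf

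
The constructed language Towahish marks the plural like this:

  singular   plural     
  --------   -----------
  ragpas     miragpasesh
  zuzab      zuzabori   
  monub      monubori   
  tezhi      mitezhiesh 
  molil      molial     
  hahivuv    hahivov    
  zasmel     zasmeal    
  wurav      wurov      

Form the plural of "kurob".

kurobori

"kurob" ends in -b. The stems ending in -b (zuzab → zuzabori, monub → monubori) add -ori.
So kurob → kurobori.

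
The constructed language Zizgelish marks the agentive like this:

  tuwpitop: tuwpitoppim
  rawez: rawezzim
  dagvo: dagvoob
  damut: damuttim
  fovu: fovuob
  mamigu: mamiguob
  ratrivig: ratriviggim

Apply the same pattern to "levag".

levaggim

"levag" ends in a consonant. The stems ending in a consonant (ratrivig → ratriviggim, damut → damuttim, tuwpitop → tuwpitoppim) double the final consonant and add -im.
So levag → levaggim.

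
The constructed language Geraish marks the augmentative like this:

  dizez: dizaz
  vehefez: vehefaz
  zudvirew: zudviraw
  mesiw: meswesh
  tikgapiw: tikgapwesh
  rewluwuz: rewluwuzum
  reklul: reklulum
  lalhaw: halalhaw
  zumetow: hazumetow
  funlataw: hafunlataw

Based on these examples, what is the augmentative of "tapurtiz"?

tapurtzesh

"tapurtiz" has last vowel 'i'. The stems whose last vowel is 'i' (mesiw → meswesh, tikgapiw → tikgapwesh) delete the last vowel and add -esh.
So tapurtiz → tapurtzesh.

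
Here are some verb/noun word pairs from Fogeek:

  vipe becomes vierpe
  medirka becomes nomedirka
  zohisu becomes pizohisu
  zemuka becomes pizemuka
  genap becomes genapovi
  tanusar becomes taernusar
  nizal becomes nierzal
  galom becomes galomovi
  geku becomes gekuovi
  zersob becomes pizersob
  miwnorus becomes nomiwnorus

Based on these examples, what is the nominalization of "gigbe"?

"gigbe" begins with g-. The stems beginning with g- (galom → galomovi, geku → gekuovi, genap → genapovi) add -ovi.
The other patterns: stems beginning with z- add the prefix pi-; stems beginning with m- add the prefix no-; stems beginning with n-, t- or v- insert -er- after the first vowel.
So gigbe → gigbeovi.

gigbeovi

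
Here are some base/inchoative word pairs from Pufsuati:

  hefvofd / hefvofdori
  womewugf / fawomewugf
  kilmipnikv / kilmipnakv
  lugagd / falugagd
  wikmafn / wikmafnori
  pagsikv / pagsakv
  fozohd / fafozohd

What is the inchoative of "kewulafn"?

kewulafnori

"kewulafn" has second-to-last letter 'f'. The stems whose second-to-last letter is 'f' (wikmafn → wikmafnori, hefvofd → hefvofdori) add -ori.
So kewulafn → kewulafnori.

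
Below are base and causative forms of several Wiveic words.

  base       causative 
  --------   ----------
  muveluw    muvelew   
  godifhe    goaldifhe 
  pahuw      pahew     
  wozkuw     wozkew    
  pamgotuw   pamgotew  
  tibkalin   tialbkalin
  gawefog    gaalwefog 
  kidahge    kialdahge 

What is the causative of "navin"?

pamgotuw and kidahge both have 3 vowels yet inflect differently (pamgotew, kialdahge), so the number of vowels is not what conditions the rule; the final letter is.
"navin" ends in -n. The one such stem in the data (tibkalin → tialbkalin) inserts -al- after the first vowel (as do kidahge, godifhe), so the same rule applies.
The other pattern: stems ending in -w change the last vowel to 'e'.
So navin → naalvin.

naalvin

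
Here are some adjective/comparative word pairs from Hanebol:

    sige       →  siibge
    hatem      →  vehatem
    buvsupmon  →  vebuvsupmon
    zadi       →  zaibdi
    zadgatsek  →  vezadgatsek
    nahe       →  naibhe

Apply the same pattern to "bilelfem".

nahe and hatem both have last vowel 'e' yet inflect differently (naibhe, vehatem), so the last vowel is not what conditions the rule; whether the stem ends in a vowel or a consonant is.
"bilelfem" ends in a consonant. The stems ending in a consonant (hatem → vehatem, buvsupmon → vebuvsupmon, zadgatsek → vezadgatsek) add the prefix ve-.
So bilelfem → vebilelfem.

vebilelfem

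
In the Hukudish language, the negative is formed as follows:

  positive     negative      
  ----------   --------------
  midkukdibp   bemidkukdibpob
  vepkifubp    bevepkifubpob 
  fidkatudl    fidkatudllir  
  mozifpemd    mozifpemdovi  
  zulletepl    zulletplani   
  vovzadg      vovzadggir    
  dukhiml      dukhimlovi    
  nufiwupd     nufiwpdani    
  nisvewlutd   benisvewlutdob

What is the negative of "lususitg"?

belususitgob

mozifpemd and nufiwupd both end in -d yet inflect differently (mozifpemdovi, nufiwpdani), so the final letter is not what conditions the rule; the second-to-last letter is.
"lususitg" has second-to-last letter 't'. The one such stem in the data (nisvewlutd → benisvewlutdob) adds be- … -ob around the stem, so the same rule applies.
So lususitg → belususitgob.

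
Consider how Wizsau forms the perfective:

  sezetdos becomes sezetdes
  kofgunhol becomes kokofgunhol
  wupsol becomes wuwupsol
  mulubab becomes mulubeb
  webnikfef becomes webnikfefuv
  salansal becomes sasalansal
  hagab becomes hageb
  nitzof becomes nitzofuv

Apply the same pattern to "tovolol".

totovolol

nitzof and wupsol both have last vowel 'o' yet inflect differently (nitzofuv, wuwupsol), so the last vowel is not what conditions the rule; the final letter is.
"tovolol" ends in -l. The stems ending in -l (wupsol → wuwupsol, salansal → sasalansal, kofgunhol → kokofgunhol) repeat the first consonant+vowel as a prefix.
The other patterns: stems ending in -f add -uv; stems ending in -b or -s change the last vowel to 'e'.
So tovolol → totovolol.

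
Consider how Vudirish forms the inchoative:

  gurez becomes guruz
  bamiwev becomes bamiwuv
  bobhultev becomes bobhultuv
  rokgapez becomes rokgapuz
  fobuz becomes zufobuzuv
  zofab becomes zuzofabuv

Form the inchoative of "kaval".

gurez and fobuz both end in -z yet inflect differently (guruz, zufobuzuv), so the final letter is not what conditions the rule; the last vowel is.
"kaval" has last vowel 'a'. The one such stem in the data (zofab → zuzofabuv) adds zu- … -uv around the stem, so the same rule applies.
The other pattern: stems whose last vowel is 'e' change the last vowel to 'u'.
So kaval → zukavaluv.

zukavaluv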